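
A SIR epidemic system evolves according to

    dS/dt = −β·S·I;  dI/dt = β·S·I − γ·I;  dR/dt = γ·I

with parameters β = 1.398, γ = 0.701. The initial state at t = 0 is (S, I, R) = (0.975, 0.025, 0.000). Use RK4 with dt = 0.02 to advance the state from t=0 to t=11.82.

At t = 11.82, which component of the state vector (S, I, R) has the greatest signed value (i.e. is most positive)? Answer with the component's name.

t=0.000: state=(0.975, 0.025, 0.000)
step 1 (dt=0.02): k1=(-0.034, 0.017, 0.018), k2=(-0.034, 0.017, 0.018), k3=(-0.034, 0.017, 0.018), k4=(-0.035, 0.017, 0.018); state += dt/6·(k1+2k2+2k3+k4)
t=0.020: state=(0.974, 0.025, 0.000)
t=0.040: state=(0.974, 0.026, 0.001)
t=0.060: state=(0.973, 0.026, 0.001)
continuing one RK4 step at a time; state shown every 25 steps (Δt=0.5):
t=0.500: state=(0.955, 0.035, 0.010)
t=1.000: state=(0.928, 0.047, 0.025)
t=1.500: state=(0.894, 0.063, 0.044)
t=2.000: state=(0.850, 0.081, 0.069)
t=2.500: state=(0.797, 0.102, 0.101)
t=3.000: state=(0.737, 0.123, 0.140)
t=3.500: state=(0.672, 0.141, 0.187)
t=4.000: state=(0.605, 0.156, 0.239)
t=4.500: state=(0.541, 0.164, 0.295)
t=5.000: state=(0.482, 0.165, 0.353)
t=5.500: state=(0.431, 0.160, 0.410)
t=6.000: state=(0.386, 0.150, 0.464)
t=6.500: state=(0.350, 0.136, 0.514)
t=7.000: state=(0.320, 0.121, 0.559)
t=7.500: state=(0.295, 0.106, 0.599)
t=8.000: state=(0.276, 0.091, 0.633)
t=8.500: state=(0.260, 0.077, 0.663)
t=9.000: state=(0.247, 0.065, 0.688)
t=9.500: state=(0.237, 0.054, 0.709)
t=10.000: state=(0.229, 0.045, 0.726)
t=10.500: state=(0.223, 0.037, 0.740)
t=11.000: state=(0.218, 0.030, 0.752)
t=11.500: state=(0.213, 0.025, 0.762)
t=11.820: state=(0.211, 0.022, 0.767)
compare at T: S=0.211, I=0.022, R=0.767

largest component: R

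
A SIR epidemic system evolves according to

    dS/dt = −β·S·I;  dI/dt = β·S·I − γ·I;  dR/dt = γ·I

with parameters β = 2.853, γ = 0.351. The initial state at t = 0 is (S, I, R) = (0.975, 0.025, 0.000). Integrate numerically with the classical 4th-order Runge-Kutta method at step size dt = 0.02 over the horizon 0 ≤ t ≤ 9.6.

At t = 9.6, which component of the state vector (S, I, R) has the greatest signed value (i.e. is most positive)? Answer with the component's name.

t=0.000: state=(0.975, 0.025, 0.000)
step 1 (dt=0.02): k1=(-0.070, 0.061, 0.009), k2=(-0.071, 0.062, 0.009), k3=(-0.071, 0.062, 0.009), k4=(-0.073, 0.064, 0.009); state += dt/6·(k1+2k2+2k3+k4)
t=0.020: state=(0.974, 0.026, 0.000)
t=0.040: state=(0.972, 0.028, 0.000)
t=0.060: state=(0.971, 0.029, 0.001)
continuing one RK4 step at a time; state shown every 25 steps (Δt=0.5):
t=0.500: state=(0.910, 0.081, 0.008)
t=1.000: state=(0.742, 0.225, 0.034)
t=1.500: state=(0.460, 0.448, 0.092)
t=2.000: state=(0.214, 0.599, 0.186)
t=2.500: state=(0.089, 0.616, 0.295)
t=3.000: state=(0.038, 0.563, 0.399)
t=3.500: state=(0.018, 0.491, 0.491)
t=4.000: state=(0.009, 0.420, 0.571)
t=4.500: state=(0.005, 0.356, 0.639)
t=5.000: state=(0.003, 0.300, 0.696)
t=5.500: state=(0.002, 0.253, 0.745)
t=6.000: state=(0.002, 0.213, 0.786)
t=6.500: state=(0.001, 0.179, 0.820)
t=7.000: state=(0.001, 0.150, 0.849)
t=7.500: state=(0.001, 0.126, 0.873)
t=8.000: state=(0.001, 0.106, 0.893)
t=8.500: state=(0.001, 0.089, 0.910)
t=9.000: state=(0.001, 0.075, 0.925)
t=9.500: state=(0.000, 0.063, 0.937)
t=9.600: state=(0.000, 0.061, 0.939)
compare at T: S=0.000, I=0.061, R=0.939

largest component: R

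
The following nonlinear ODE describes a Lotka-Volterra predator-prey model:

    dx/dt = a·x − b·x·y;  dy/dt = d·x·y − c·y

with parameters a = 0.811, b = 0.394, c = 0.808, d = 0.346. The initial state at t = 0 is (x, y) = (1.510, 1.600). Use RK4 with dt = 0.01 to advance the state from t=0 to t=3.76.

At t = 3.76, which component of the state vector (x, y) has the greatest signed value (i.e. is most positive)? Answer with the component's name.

largest component: x

t=0.000: state=(1.510, 1.600)
step 1 (dt=0.01): k1=(0.273, -0.457), k2=(0.274, -0.455), k3=(0.274, -0.455), k4=(0.276, -0.454); state += dt/6·(k1+2k2+2k3+k4)
t=0.010: state=(1.513, 1.595)
t=0.020: state=(1.516, 1.591)
t=0.030: state=(1.518, 1.586)
continuing one RK4 step at a time; state shown every 20 steps (Δt=0.2):
t=0.200: state=(1.571, 1.514)
t=0.400: state=(1.645, 1.440)
t=0.600: state=(1.731, 1.377)
t=0.800: state=(1.831, 1.325)
t=1.000: state=(1.943, 1.284)
t=1.200: state=(2.068, 1.255)
t=1.400: state=(2.204, 1.238)
t=1.600: state=(2.352, 1.233)
t=1.800: state=(2.510, 1.241)
t=2.000: state=(2.675, 1.263)
t=2.200: state=(2.844, 1.301)
t=2.400: state=(3.013, 1.355)
t=2.600: state=(3.175, 1.429)
t=2.800: state=(3.325, 1.522)
t=3.000: state=(3.453, 1.637)
t=3.200: state=(3.551, 1.776)
t=3.400: state=(3.609, 1.936)
t=3.600: state=(3.619, 2.115)
t=3.760: state=(3.588, 2.270)
compare at T: x=3.588, y=2.270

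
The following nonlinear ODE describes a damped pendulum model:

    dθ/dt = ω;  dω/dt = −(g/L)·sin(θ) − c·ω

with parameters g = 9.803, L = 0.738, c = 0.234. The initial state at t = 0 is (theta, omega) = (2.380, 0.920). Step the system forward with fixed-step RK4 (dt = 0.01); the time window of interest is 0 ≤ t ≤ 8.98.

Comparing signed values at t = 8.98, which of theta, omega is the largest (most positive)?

t=0.000: state=(2.380, 0.920)
step 1 (dt=0.01): k1=(0.920, -9.382), k2=(0.873, -9.326), k3=(0.873, -9.329), k4=(0.827, -9.276); state += dt/6·(k1+2k2+2k3+k4)
t=0.010: state=(2.389, 0.827)
t=0.020: state=(2.397, 0.734)
t=0.030: state=(2.403, 0.643)
continuing one RK4 step at a time; state shown every 50 steps (Δt=0.5):
t=0.500: state=(1.681, -4.029)
t=1.000: state=(-1.148, -4.740)
t=1.500: state=(-1.844, 1.762)
t=2.000: state=(0.357, 5.501)
t=2.500: state=(1.664, -0.685)
t=3.000: state=(-0.090, -5.105)
t=3.500: state=(-1.458, 0.410)
t=4.000: state=(0.105, 4.571)
t=4.500: state=(1.271, -0.666)
t=5.000: state=(-0.251, -3.986)
t=5.500: state=(-1.079, 1.208)
t=6.000: state=(0.438, 3.272)
t=6.500: state=(0.855, -1.833)
t=7.000: state=(-0.605, -2.397)
t=7.500: state=(-0.587, 2.352)
t=8.000: state=(0.708, 1.406)
t=8.500: state=(0.290, -2.597)
t=8.980: state=(-0.712, -0.569)
compare at T: theta=-0.712, omega=-0.569

largest component: omega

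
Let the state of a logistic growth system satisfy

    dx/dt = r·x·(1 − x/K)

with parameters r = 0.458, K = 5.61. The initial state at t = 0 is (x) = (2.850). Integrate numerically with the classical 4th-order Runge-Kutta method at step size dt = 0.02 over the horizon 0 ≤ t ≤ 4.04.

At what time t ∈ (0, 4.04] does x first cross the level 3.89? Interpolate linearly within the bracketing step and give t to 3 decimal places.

t = 1.712

t=0.000: state=(2.850)
step 1 (dt=0.02): k1=(0.642), k2=(0.642), k3=(0.642), k4=(0.642); state += dt/6·(k1+2k2+2k3+k4)
t=0.020: state=(2.863)
t=0.040: state=(2.876)
t=0.060: state=(2.889)
continuing one RK4 step at a time; state shown every 10 steps (Δt=0.2):
t=0.200: state=(2.978)
t=0.400: state=(3.106)
t=0.600: state=(3.232)
t=0.800: state=(3.357)
t=1.000: state=(3.479)
t=1.200: state=(3.599)
t=1.400: state=(3.715)
t=1.600: state=(3.828)
t=1.700: state=(3.884)
next step: t=1.720: state=(3.894) — x has crossed 3.89
linear interpolation between t=1.700 (3.88356) and t=1.720 (3.89449) → t≈1.712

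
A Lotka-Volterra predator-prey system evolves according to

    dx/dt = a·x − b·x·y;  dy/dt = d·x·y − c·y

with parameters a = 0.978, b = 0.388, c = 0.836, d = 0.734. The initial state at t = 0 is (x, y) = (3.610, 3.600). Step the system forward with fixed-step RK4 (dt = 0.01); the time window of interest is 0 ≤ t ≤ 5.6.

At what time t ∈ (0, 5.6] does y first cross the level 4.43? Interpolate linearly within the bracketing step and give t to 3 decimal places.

t=0.000: state=(3.610, 3.600)
step 1 (dt=0.01): k1=(-1.512, 6.529), k2=(-1.554, 6.569), k3=(-1.555, 6.568), k4=(-1.597, 6.607); state += dt/6·(k1+2k2+2k3+k4)
t=0.010: state=(3.594, 3.666)
t=0.020: state=(3.578, 3.732)
t=0.030: state=(3.561, 3.799)
t=0.110: state=(3.393, 4.360)
next step: t=0.120: state=(3.368, 4.432) — y has crossed 4.43
linear interpolation between t=0.110 (4.35950) and t=0.120 (4.43183) → t≈0.120

t = 0.120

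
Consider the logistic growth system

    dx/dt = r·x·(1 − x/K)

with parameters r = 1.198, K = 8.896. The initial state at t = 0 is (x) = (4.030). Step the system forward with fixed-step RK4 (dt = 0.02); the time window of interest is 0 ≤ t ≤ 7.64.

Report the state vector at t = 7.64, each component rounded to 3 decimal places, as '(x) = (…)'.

(x) = (8.895)

t=0.000: state=(4.030)
step 1 (dt=0.02): k1=(2.641), k2=(2.644), k3=(2.644), k4=(2.646); state += dt/6·(k1+2k2+2k3+k4)
t=0.020: state=(4.083)
t=0.040: state=(4.136)
t=0.060: state=(4.189)
continuing one RK4 step at a time; state shown every 25 steps (Δt=0.5):
t=0.500: state=(5.348)
t=1.000: state=(6.520)
t=1.500: state=(7.412)
t=2.000: state=(8.015)
t=2.500: state=(8.389)
t=3.000: state=(8.610)
t=3.500: state=(8.737)
t=4.000: state=(8.808)
t=4.500: state=(8.847)
t=5.000: state=(8.869)
t=5.500: state=(8.881)
t=6.000: state=(8.888)
t=6.500: state=(8.892)
t=7.000: state=(8.894)
t=7.500: state=(8.895)
t=7.640: state=(8.895)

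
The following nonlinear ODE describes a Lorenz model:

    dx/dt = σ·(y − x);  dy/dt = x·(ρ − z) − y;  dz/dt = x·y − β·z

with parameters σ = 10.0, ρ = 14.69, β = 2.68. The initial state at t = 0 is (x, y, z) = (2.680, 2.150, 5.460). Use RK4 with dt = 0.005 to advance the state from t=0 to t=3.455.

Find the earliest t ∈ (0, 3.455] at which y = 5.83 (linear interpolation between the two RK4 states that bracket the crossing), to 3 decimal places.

t = 0.147

t=0.000: state=(2.680, 2.150, 5.460)
step 1 (dt=0.005): k1=(-5.300, 22.586, -8.871), k2=(-4.603, 22.467, -8.689), k3=(-4.623, 22.482, -8.687), k4=(-3.945, 22.376, -8.505); state += dt/6·(k1+2k2+2k3+k4)
t=0.005: state=(2.657, 2.262, 5.417)
t=0.010: state=(2.640, 2.374, 5.375)
t=0.015: state=(2.630, 2.485, 5.335)
t=0.145: state=(3.894, 5.768, 5.201)
next step: t=0.150: state=(3.989, 5.925, 5.246) — y has crossed 5.83
linear interpolation between t=0.145 (5.76751) and t=0.150 (5.92484) → t≈0.147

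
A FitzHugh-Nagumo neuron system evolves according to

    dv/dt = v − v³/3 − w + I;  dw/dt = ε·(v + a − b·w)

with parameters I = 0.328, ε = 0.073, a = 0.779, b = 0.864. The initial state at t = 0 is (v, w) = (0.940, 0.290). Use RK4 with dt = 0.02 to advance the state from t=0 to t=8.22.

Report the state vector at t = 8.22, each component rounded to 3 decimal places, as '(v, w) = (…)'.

t=0.000: state=(0.940, 0.290)
step 1 (dt=0.02): k1=(0.701, 0.107), k2=(0.701, 0.108), k3=(0.701, 0.108), k4=(0.700, 0.108); state += dt/6·(k1+2k2+2k3+k4)
t=0.020: state=(0.954, 0.292)
t=0.040: state=(0.968, 0.294)
t=0.060: state=(0.982, 0.297)
continuing one RK4 step at a time; state shown every 25 steps (Δt=0.5):
t=0.500: state=(1.267, 0.349)
t=1.000: state=(1.486, 0.416)
t=1.500: state=(1.583, 0.486)
t=2.000: state=(1.605, 0.557)
t=2.500: state=(1.591, 0.625)
t=3.000: state=(1.561, 0.690)
t=3.500: state=(1.524, 0.752)
t=4.000: state=(1.482, 0.811)
t=4.500: state=(1.438, 0.866)
t=5.000: state=(1.391, 0.918)
t=5.500: state=(1.342, 0.967)
t=6.000: state=(1.289, 1.012)
t=6.500: state=(1.233, 1.054)
t=7.000: state=(1.171, 1.092)
t=7.500: state=(1.103, 1.127)
t=8.000: state=(1.027, 1.158)
t=8.220: state=(0.989, 1.171)

(v, w) = (0.989, 1.171)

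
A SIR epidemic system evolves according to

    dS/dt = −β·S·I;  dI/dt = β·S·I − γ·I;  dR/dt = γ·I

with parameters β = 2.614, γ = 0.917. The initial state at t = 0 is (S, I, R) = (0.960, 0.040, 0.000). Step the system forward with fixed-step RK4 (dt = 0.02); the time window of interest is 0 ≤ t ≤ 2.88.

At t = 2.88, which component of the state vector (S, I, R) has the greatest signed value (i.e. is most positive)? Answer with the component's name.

t=0.000: state=(0.960, 0.040, 0.000)
step 1 (dt=0.02): k1=(-0.100, 0.064, 0.037), k2=(-0.102, 0.065, 0.037), k3=(-0.102, 0.065, 0.037), k4=(-0.103, 0.066, 0.038); state += dt/6·(k1+2k2+2k3+k4)
t=0.020: state=(0.958, 0.041, 0.001)
t=0.040: state=(0.956, 0.043, 0.002)
t=0.060: state=(0.954, 0.044, 0.002)
continuing one RK4 step at a time; state shown every 5 steps (Δt=0.1):
t=0.100: state=(0.949, 0.047, 0.004)
t=0.200: state=(0.937, 0.055, 0.009)
t=0.300: state=(0.922, 0.064, 0.014)
t=0.400: state=(0.906, 0.074, 0.020)
t=0.500: state=(0.887, 0.085, 0.028)
t=0.600: state=(0.866, 0.098, 0.036)
t=0.700: state=(0.843, 0.111, 0.046)
t=0.800: state=(0.817, 0.126, 0.056)
t=0.900: state=(0.789, 0.142, 0.069)
t=1.000: state=(0.759, 0.159, 0.082)
t=1.100: state=(0.726, 0.176, 0.098)
t=1.200: state=(0.692, 0.193, 0.115)
t=1.300: state=(0.657, 0.210, 0.133)
t=1.400: state=(0.620, 0.227, 0.153)
t=1.500: state=(0.583, 0.242, 0.175)
t=1.600: state=(0.547, 0.256, 0.198)
t=1.700: state=(0.510, 0.268, 0.222)
t=1.800: state=(0.475, 0.278, 0.247)
t=1.900: state=(0.441, 0.286, 0.273)
t=2.000: state=(0.409, 0.292, 0.299)
t=2.100: state=(0.379, 0.295, 0.326)
t=2.200: state=(0.351, 0.296, 0.353)
t=2.300: state=(0.325, 0.295, 0.380)
t=2.400: state=(0.301, 0.292, 0.407)
t=2.500: state=(0.279, 0.287, 0.434)
t=2.600: state=(0.259, 0.281, 0.460)
t=2.700: state=(0.241, 0.274, 0.485)
t=2.800: state=(0.224, 0.266, 0.510)
t=2.880: state=(0.212, 0.258, 0.529)
compare at T: S=0.212, I=0.258, R=0.529

largest component: R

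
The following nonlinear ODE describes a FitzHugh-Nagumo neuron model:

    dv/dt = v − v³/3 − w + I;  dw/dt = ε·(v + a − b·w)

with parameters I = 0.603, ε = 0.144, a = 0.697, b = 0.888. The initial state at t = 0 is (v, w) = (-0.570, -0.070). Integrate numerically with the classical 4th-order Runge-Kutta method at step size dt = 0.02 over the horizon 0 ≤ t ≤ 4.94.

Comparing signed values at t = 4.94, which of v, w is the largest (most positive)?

t=0.000: state=(-0.570, -0.070)
step 1 (dt=0.02): k1=(0.165, 0.027), k2=(0.166, 0.027), k3=(0.166, 0.027), k4=(0.166, 0.028); state += dt/6·(k1+2k2+2k3+k4)
t=0.020: state=(-0.567, -0.069)
t=0.040: state=(-0.563, -0.069)
t=0.060: state=(-0.560, -0.068)
continuing one RK4 step at a time; state shown every 10 steps (Δt=0.2):
t=0.200: state=(-0.535, -0.064)
t=0.400: state=(-0.497, -0.057)
t=0.600: state=(-0.453, -0.050)
t=0.800: state=(-0.404, -0.041)
t=1.000: state=(-0.348, -0.031)
t=1.200: state=(-0.284, -0.019)
t=1.400: state=(-0.209, -0.006)
t=1.600: state=(-0.122, 0.009)
t=1.800: state=(-0.019, 0.027)
t=2.000: state=(0.102, 0.047)
t=2.200: state=(0.245, 0.071)
t=2.400: state=(0.412, 0.098)
t=2.600: state=(0.602, 0.130)
t=2.800: state=(0.810, 0.166)
t=3.000: state=(1.024, 0.208)
t=3.200: state=(1.228, 0.255)
t=3.400: state=(1.403, 0.306)
t=3.600: state=(1.538, 0.360)
t=3.800: state=(1.631, 0.416)
t=4.000: state=(1.689, 0.472)
t=4.200: state=(1.720, 0.529)
t=4.400: state=(1.731, 0.584)
t=4.600: state=(1.730, 0.638)
t=4.800: state=(1.720, 0.691)
t=4.940: state=(1.710, 0.727)
compare at T: v=1.710, w=0.727

largest component: v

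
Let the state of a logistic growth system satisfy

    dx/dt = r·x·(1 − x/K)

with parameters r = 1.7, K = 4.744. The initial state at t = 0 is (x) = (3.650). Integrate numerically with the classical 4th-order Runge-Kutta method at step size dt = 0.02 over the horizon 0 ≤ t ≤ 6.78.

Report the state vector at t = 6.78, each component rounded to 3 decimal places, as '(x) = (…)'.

(x) = (4.744)

t=0.000: state=(3.650)
step 1 (dt=0.02): k1=(1.431), k2=(1.418), k3=(1.418), k4=(1.405); state += dt/6·(k1+2k2+2k3+k4)
t=0.020: state=(3.678)
t=0.040: state=(3.706)
t=0.060: state=(3.733)
continuing one RK4 step at a time; state shown every 25 steps (Δt=0.5):
t=0.500: state=(4.205)
t=1.000: state=(4.498)
t=1.500: state=(4.636)
t=2.000: state=(4.697)
t=2.500: state=(4.724)
t=3.000: state=(4.735)
t=3.500: state=(4.740)
t=4.000: state=(4.742)
t=4.500: state=(4.743)
t=5.000: state=(4.744)
t=5.500: state=(4.744)
t=6.000: state=(4.744)
t=6.500: state=(4.744)
t=6.780: state=(4.744)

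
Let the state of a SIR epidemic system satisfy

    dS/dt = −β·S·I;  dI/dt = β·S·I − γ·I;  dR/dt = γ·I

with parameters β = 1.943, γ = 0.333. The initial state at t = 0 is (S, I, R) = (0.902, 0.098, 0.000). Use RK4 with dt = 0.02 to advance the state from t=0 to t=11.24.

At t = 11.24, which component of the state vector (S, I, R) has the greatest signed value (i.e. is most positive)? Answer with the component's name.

t=0.000: state=(0.902, 0.098, 0.000)
step 1 (dt=0.02): k1=(-0.172, 0.139, 0.033), k2=(-0.174, 0.141, 0.033), k3=(-0.174, 0.141, 0.033), k4=(-0.176, 0.142, 0.034); state += dt/6·(k1+2k2+2k3+k4)
t=0.020: state=(0.899, 0.101, 0.001)
t=0.040: state=(0.895, 0.104, 0.001)
t=0.060: state=(0.891, 0.107, 0.002)
continuing one RK4 step at a time; state shown every 25 steps (Δt=0.5):
t=0.500: state=(0.787, 0.189, 0.023)
t=1.000: state=(0.616, 0.318, 0.065)
t=1.500: state=(0.424, 0.447, 0.129)
t=2.000: state=(0.263, 0.526, 0.211)
t=2.500: state=(0.156, 0.543, 0.301)
t=3.000: state=(0.093, 0.518, 0.390)
t=3.500: state=(0.057, 0.471, 0.472)
t=4.000: state=(0.037, 0.417, 0.546)
t=4.500: state=(0.026, 0.364, 0.611)
t=5.000: state=(0.018, 0.314, 0.667)
t=5.500: state=(0.014, 0.270, 0.716)
t=6.000: state=(0.011, 0.232, 0.758)
t=6.500: state=(0.009, 0.198, 0.793)
t=7.000: state=(0.007, 0.169, 0.824)
t=7.500: state=(0.006, 0.144, 0.850)
t=8.000: state=(0.006, 0.123, 0.872)
t=8.500: state=(0.005, 0.104, 0.891)
t=9.000: state=(0.005, 0.089, 0.907)
t=9.500: state=(0.004, 0.075, 0.920)
t=10.000: state=(0.004, 0.064, 0.932)
t=10.500: state=(0.004, 0.054, 0.942)
t=11.000: state=(0.004, 0.046, 0.950)
t=11.240: state=(0.003, 0.043, 0.954)
compare at T: S=0.003, I=0.043, R=0.954

largest component: R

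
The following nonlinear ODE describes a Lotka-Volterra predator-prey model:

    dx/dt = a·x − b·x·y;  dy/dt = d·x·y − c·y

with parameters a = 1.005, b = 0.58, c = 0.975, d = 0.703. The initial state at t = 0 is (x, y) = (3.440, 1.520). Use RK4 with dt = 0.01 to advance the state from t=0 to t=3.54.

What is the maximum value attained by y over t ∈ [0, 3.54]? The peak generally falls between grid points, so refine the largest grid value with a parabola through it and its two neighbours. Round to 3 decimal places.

t=0.000: state=(3.440, 1.520)
step 1 (dt=0.01): k1=(0.424, 2.194), k2=(0.403, 2.212), k3=(0.403, 2.212), k4=(0.381, 2.230); state += dt/6·(k1+2k2+2k3+k4)
t=0.010: state=(3.444, 1.542)
t=0.020: state=(3.448, 1.565)
t=0.030: state=(3.451, 1.587)
continuing one RK4 step at a time; state shown every 20 steps (Δt=0.2):
t=0.200: state=(3.428, 2.032)
t=0.400: state=(3.193, 2.670)
t=0.600: state=(2.754, 3.344)
t=0.800: state=(2.208, 3.902)
t=1.000: state=(1.681, 4.216)
t=1.200: state=(1.254, 4.258)
t=1.400: state=(0.944, 4.084)
t=1.600: state=(0.731, 3.776)
t=1.800: state=(0.589, 3.407)
t=2.000: state=(0.496, 3.024)
t=2.200: state=(0.436, 2.656)
t=2.400: state=(0.400, 2.317)
t=2.600: state=(0.380, 2.014)
t=2.800: state=(0.374, 1.747)
t=3.000: state=(0.378, 1.515)
t=3.200: state=(0.393, 1.316)
t=3.400: state=(0.416, 1.146)
t=3.540: state=(0.439, 1.043)
largest grid value and its neighbours: y(1.120)=4.27164, y(1.130)=4.27204, y(1.140)=4.27183
parabola through these three points peaks at t≈1.132 with y≈4.27205

max y = 4.272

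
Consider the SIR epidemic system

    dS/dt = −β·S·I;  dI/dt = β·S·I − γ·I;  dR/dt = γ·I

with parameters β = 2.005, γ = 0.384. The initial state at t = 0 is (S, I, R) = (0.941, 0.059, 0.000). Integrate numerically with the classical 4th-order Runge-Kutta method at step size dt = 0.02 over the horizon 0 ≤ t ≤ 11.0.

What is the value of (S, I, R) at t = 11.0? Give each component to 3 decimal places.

(S, I, R) = (0.006, 0.034, 0.960)

t=0.000: state=(0.941, 0.059, 0.000)
step 1 (dt=0.02): k1=(-0.111, 0.089, 0.023), k2=(-0.113, 0.090, 0.023), k3=(-0.113, 0.090, 0.023), k4=(-0.114, 0.091, 0.023); state += dt/6·(k1+2k2+2k3+k4)
t=0.020: state=(0.939, 0.061, 0.000)
t=0.040: state=(0.936, 0.063, 0.001)
t=0.060: state=(0.934, 0.065, 0.001)
continuing one RK4 step at a time; state shown every 25 steps (Δt=0.5):
t=0.500: state=(0.863, 0.121, 0.017)
t=1.000: state=(0.729, 0.222, 0.049)
t=1.500: state=(0.548, 0.349, 0.104)
t=2.000: state=(0.365, 0.454, 0.181)
t=2.500: state=(0.225, 0.501, 0.274)
t=3.000: state=(0.136, 0.494, 0.370)
t=3.500: state=(0.084, 0.454, 0.462)
t=4.000: state=(0.055, 0.401, 0.544)
t=4.500: state=(0.038, 0.347, 0.616)
t=5.000: state=(0.027, 0.295, 0.677)
t=5.500: state=(0.021, 0.250, 0.729)
t=6.000: state=(0.017, 0.210, 0.773)
t=6.500: state=(0.014, 0.176, 0.810)
t=7.000: state=(0.012, 0.147, 0.841)
t=7.500: state=(0.010, 0.123, 0.867)
t=8.000: state=(0.009, 0.102, 0.889)
t=8.500: state=(0.008, 0.085, 0.907)
t=9.000: state=(0.008, 0.071, 0.922)
t=9.500: state=(0.007, 0.059, 0.934)
t=10.000: state=(0.007, 0.049, 0.944)
t=10.500: state=(0.006, 0.041, 0.953)
t=11.000: state=(0.006, 0.034, 0.960)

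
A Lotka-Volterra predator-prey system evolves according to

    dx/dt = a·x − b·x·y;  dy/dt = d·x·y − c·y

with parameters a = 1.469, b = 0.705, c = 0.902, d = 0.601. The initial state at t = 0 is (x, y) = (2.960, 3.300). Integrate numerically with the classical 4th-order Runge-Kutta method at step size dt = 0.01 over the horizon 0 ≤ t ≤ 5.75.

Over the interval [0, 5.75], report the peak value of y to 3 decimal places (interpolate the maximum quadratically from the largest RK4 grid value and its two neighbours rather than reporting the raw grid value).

max y = 4.155

t=0.000: state=(2.960, 3.300)
step 1 (dt=0.01): k1=(-2.538, 2.894), k2=(-2.557, 2.881), k3=(-2.557, 2.881), k4=(-2.576, 2.868); state += dt/6·(k1+2k2+2k3+k4)
t=0.010: state=(2.934, 3.329)
t=0.020: state=(2.908, 3.357)
t=0.030: state=(2.882, 3.386)
continuing one RK4 step at a time; state shown every 20 steps (Δt=0.2):
t=0.200: state=(2.401, 3.806)
t=0.400: state=(1.840, 4.098)
t=0.600: state=(1.377, 4.146)
t=0.800: state=(1.038, 3.997)
t=1.000: state=(0.807, 3.726)
t=1.200: state=(0.655, 3.394)
t=1.400: state=(0.558, 3.047)
t=1.600: state=(0.499, 2.710)
t=1.800: state=(0.467, 2.397)
t=2.000: state=(0.456, 2.116)
t=2.200: state=(0.462, 1.866)
t=2.400: state=(0.484, 1.649)
t=2.600: state=(0.522, 1.463)
t=2.800: state=(0.576, 1.304)
t=3.000: state=(0.649, 1.172)
t=3.200: state=(0.744, 1.064)
t=3.400: state=(0.865, 0.978)
t=3.600: state=(1.016, 0.914)
t=3.800: state=(1.202, 0.872)
t=4.000: state=(1.428, 0.852)
t=4.200: state=(1.699, 0.858)
t=4.400: state=(2.015, 0.895)
t=4.600: state=(2.370, 0.972)
t=4.800: state=(2.749, 1.104)
t=5.000: state=(3.113, 1.312)
t=5.200: state=(3.401, 1.622)
t=5.400: state=(3.525, 2.058)
t=5.600: state=(3.406, 2.613)
t=5.750: state=(3.144, 3.070)
largest grid value and its neighbours: y(0.530)=4.15473, y(0.540)=4.15505, y(0.550)=4.15482
parabola through these three points peaks at t≈0.541 with y≈4.15505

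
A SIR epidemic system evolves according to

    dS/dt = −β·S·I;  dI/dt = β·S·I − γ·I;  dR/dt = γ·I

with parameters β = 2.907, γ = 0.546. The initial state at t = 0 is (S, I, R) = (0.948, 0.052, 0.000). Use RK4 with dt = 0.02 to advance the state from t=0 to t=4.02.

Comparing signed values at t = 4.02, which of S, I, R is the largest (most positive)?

t=0.000: state=(0.948, 0.052, 0.000)
step 1 (dt=0.02): k1=(-0.143, 0.115, 0.028), k2=(-0.146, 0.117, 0.029), k3=(-0.146, 0.117, 0.029), k4=(-0.149, 0.120, 0.030); state += dt/6·(k1+2k2+2k3+k4)
t=0.020: state=(0.945, 0.054, 0.001)
t=0.040: state=(0.942, 0.057, 0.001)
t=0.060: state=(0.939, 0.059, 0.002)
continuing one RK4 step at a time; state shown every 10 steps (Δt=0.2):
t=0.200: state=(0.913, 0.080, 0.007)
t=0.400: state=(0.862, 0.120, 0.018)
t=0.600: state=(0.791, 0.175, 0.034)
t=0.800: state=(0.701, 0.242, 0.057)
t=1.000: state=(0.596, 0.317, 0.087)
t=1.200: state=(0.486, 0.389, 0.126)
t=1.400: state=(0.380, 0.448, 0.171)
t=1.600: state=(0.290, 0.488, 0.223)
t=1.800: state=(0.217, 0.506, 0.277)
t=2.000: state=(0.161, 0.506, 0.333)
t=2.200: state=(0.121, 0.492, 0.387)
t=2.400: state=(0.091, 0.469, 0.440)
t=2.600: state=(0.070, 0.441, 0.489)
t=2.800: state=(0.055, 0.409, 0.536)
t=3.000: state=(0.043, 0.378, 0.579)
t=3.200: state=(0.035, 0.346, 0.618)
t=3.400: state=(0.029, 0.316, 0.655)
t=3.600: state=(0.024, 0.288, 0.688)
t=3.800: state=(0.021, 0.262, 0.718)
t=4.000: state=(0.018, 0.237, 0.745)
t=4.020: state=(0.018, 0.235, 0.747)
compare at T: S=0.018, I=0.235, R=0.747

largest component: R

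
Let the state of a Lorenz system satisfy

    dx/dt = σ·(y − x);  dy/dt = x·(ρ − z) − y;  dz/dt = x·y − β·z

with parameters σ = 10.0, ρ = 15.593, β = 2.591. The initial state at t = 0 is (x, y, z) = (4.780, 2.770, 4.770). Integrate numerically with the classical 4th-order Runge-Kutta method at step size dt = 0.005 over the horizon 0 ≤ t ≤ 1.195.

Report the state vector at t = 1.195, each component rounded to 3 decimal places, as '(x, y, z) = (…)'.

(x, y, z) = (8.004, 10.878, 11.397)

t=0.000: state=(4.780, 2.770, 4.770)
step 1 (dt=0.005): k1=(-20.100, 48.964, 0.882), k2=(-18.373, 48.287, 1.316), k3=(-18.433, 48.331, 1.317), k4=(-16.762, 47.694, 1.742); state += dt/6·(k1+2k2+2k3+k4)
t=0.005: state=(4.688, 3.012, 4.777)
t=0.010: state=(4.612, 3.247, 4.787)
t=0.015: state=(4.551, 3.478, 4.802)
continuing one RK4 step at a time; state shown every 10 steps (Δt=0.05):
t=0.050: state=(4.475, 5.001, 5.022)
t=0.100: state=(5.133, 7.126, 5.773)
t=0.150: state=(6.384, 9.320, 7.299)
t=0.200: state=(7.982, 11.323, 9.922)
t=0.250: state=(9.572, 12.401, 13.680)
t=0.300: state=(10.599, 11.677, 17.837)
t=0.350: state=(10.514, 9.058, 20.902)
t=0.400: state=(9.228, 5.731, 21.806)
t=0.450: state=(7.253, 3.091, 20.836)
t=0.500: state=(5.264, 1.607, 18.969)
t=0.550: state=(3.676, 1.010, 16.926)
t=0.600: state=(2.593, 0.900, 15.004)
t=0.650: state=(1.946, 1.012, 13.279)
t=0.700: state=(1.622, 1.227, 11.757)
t=0.750: state=(1.525, 1.510, 10.428)
t=0.800: state=(1.593, 1.871, 9.284)
t=0.850: state=(1.798, 2.340, 8.322)
t=0.900: state=(2.138, 2.960, 7.555)
t=0.950: state=(2.628, 3.780, 7.012)
t=1.000: state=(3.301, 4.854, 6.760)
t=1.050: state=(4.193, 6.217, 6.912)
t=1.100: state=(5.330, 7.848, 7.646)
t=1.150: state=(6.691, 9.577, 9.189)
t=1.195: state=(8.004, 10.878, 11.397)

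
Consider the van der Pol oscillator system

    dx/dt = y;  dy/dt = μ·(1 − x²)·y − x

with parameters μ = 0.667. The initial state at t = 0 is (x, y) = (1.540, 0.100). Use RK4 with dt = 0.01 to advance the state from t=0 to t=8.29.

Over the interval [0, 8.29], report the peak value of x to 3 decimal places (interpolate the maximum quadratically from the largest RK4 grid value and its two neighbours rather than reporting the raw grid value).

max x = 1.993

t=0.000: state=(1.540, 0.100)
step 1 (dt=0.01): k1=(0.100, -1.631), k2=(0.092, -1.625), k3=(0.092, -1.625), k4=(0.084, -1.618); state += dt/6·(k1+2k2+2k3+k4)
t=0.010: state=(1.541, 0.084)
t=0.020: state=(1.542, 0.068)
t=0.030: state=(1.542, 0.052)
continuing one RK4 step at a time; state shown every 50 steps (Δt=0.5):
t=0.500: state=(1.414, -0.553)
t=1.000: state=(1.015, -1.040)
t=1.500: state=(0.359, -1.611)
t=2.000: state=(-0.598, -2.143)
t=2.500: state=(-1.564, -1.428)
t=3.000: state=(-1.913, -0.057)
t=3.500: state=(-1.750, 0.616)
t=4.000: state=(-1.340, 1.014)
t=4.500: state=(-0.720, 1.501)
t=5.000: state=(0.197, 2.173)
t=5.500: state=(1.324, 2.028)
t=6.000: state=(1.952, 0.456)
t=6.500: state=(1.915, -0.461)
t=7.000: state=(1.573, -0.874)
t=7.500: state=(1.041, -1.276)
t=8.000: state=(0.260, -1.888)
t=8.290: state=(-0.346, -2.270)
largest grid value and its neighbours: x(6.180)=1.99295, x(6.190)=1.99305, x(6.200)=1.99296
parabola through these three points peaks at t≈6.190 with x≈1.99305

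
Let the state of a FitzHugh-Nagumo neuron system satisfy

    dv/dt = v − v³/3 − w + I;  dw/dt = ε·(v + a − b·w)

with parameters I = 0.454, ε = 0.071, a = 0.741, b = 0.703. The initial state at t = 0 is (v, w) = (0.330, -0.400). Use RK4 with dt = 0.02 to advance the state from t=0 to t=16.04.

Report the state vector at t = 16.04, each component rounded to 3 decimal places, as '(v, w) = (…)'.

t=0.000: state=(0.330, -0.400)
step 1 (dt=0.02): k1=(1.172, 0.096), k2=(1.181, 0.097), k3=(1.182, 0.097), k4=(1.191, 0.098); state += dt/6·(k1+2k2+2k3+k4)
t=0.020: state=(0.354, -0.398)
t=0.040: state=(0.378, -0.396)
t=0.060: state=(0.402, -0.394)
continuing one RK4 step at a time; state shown every 50 steps (Δt=1):
t=1.000: state=(1.634, -0.259)
t=2.000: state=(1.947, -0.066)
t=3.000: state=(1.904, 0.122)
t=4.000: state=(1.836, 0.297)
t=5.000: state=(1.765, 0.458)
t=6.000: state=(1.692, 0.607)
t=7.000: state=(1.615, 0.743)
t=8.000: state=(1.534, 0.867)
t=9.000: state=(1.448, 0.980)
t=10.000: state=(1.354, 1.081)
t=11.000: state=(1.247, 1.169)
t=12.000: state=(1.121, 1.246)
t=13.000: state=(0.959, 1.309)
t=14.000: state=(0.720, 1.355)
t=15.000: state=(0.275, 1.377)
t=16.000: state=(-0.803, 1.348)
t=16.040: state=(-0.864, 1.345)

(v, w) = (-0.864, 1.345)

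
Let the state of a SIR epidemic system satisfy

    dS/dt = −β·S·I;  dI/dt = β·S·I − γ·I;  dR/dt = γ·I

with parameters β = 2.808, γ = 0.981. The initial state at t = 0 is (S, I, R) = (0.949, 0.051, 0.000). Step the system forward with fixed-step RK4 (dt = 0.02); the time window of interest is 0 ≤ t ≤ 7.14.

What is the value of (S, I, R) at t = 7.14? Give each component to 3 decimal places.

t=0.000: state=(0.949, 0.051, 0.000)
step 1 (dt=0.02): k1=(-0.136, 0.086, 0.050), k2=(-0.138, 0.087, 0.051), k3=(-0.138, 0.087, 0.051), k4=(-0.140, 0.088, 0.052); state += dt/6·(k1+2k2+2k3+k4)
t=0.020: state=(0.946, 0.053, 0.001)
t=0.040: state=(0.943, 0.055, 0.002)
t=0.060: state=(0.940, 0.056, 0.003)
continuing one RK4 step at a time; state shown every 25 steps (Δt=0.5):
t=0.500: state=(0.850, 0.111, 0.038)
t=1.000: state=(0.684, 0.202, 0.114)
t=1.500: state=(0.485, 0.280, 0.234)
t=2.000: state=(0.320, 0.300, 0.379)
t=2.500: state=(0.214, 0.266, 0.520)
t=3.000: state=(0.153, 0.210, 0.637)
t=3.500: state=(0.119, 0.155, 0.726)
t=4.000: state=(0.099, 0.111, 0.791)
t=4.500: state=(0.087, 0.077, 0.836)
t=5.000: state=(0.079, 0.053, 0.868)
t=5.500: state=(0.074, 0.036, 0.889)
t=6.000: state=(0.071, 0.025, 0.904)
t=6.500: state=(0.069, 0.017, 0.914)
t=7.000: state=(0.068, 0.011, 0.921)
t=7.140: state=(0.068, 0.010, 0.922)

(S, I, R) = (0.068, 0.010, 0.922)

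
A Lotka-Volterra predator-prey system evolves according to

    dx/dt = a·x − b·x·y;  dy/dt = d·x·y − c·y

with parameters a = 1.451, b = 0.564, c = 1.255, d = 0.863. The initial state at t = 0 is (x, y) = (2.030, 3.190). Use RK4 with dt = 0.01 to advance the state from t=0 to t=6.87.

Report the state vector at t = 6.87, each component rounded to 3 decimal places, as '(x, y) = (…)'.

(x, y) = (0.956, 2.188)

t=0.000: state=(2.030, 3.190)
step 1 (dt=0.01): k1=(-0.707, 1.585), k2=(-0.715, 1.579), k3=(-0.715, 1.579), k4=(-0.722, 1.573); state += dt/6·(k1+2k2+2k3+k4)
t=0.010: state=(2.023, 3.206)
t=0.020: state=(2.016, 3.221)
t=0.030: state=(2.008, 3.237)
continuing one RK4 step at a time; state shown every 25 steps (Δt=0.25):
t=0.250: state=(1.814, 3.533)
t=0.500: state=(1.560, 3.715)
t=0.750: state=(1.326, 3.704)
t=1.000: state=(1.143, 3.529)
t=1.250: state=(1.018, 3.252)
t=1.500: state=(0.945, 2.934)
t=1.750: state=(0.919, 2.620)
t=2.000: state=(0.932, 2.336)
t=2.250: state=(0.980, 2.096)
t=2.500: state=(1.063, 1.908)
t=2.750: state=(1.179, 1.775)
t=3.000: state=(1.328, 1.699)
t=3.250: state=(1.505, 1.684)
t=3.500: state=(1.700, 1.739)
t=3.750: state=(1.896, 1.873)
t=4.000: state=(2.062, 2.100)
t=4.250: state=(2.157, 2.423)
t=4.500: state=(2.144, 2.821)
t=4.750: state=(2.010, 3.233)
t=5.000: state=(1.786, 3.562)
t=5.250: state=(1.533, 3.724)
t=5.500: state=(1.303, 3.692)
t=5.750: state=(1.126, 3.502)
t=6.000: state=(1.007, 3.218)
t=6.250: state=(0.940, 2.898)
t=6.500: state=(0.918, 2.586)
t=6.750: state=(0.935, 2.307)
t=6.870: state=(0.956, 2.188)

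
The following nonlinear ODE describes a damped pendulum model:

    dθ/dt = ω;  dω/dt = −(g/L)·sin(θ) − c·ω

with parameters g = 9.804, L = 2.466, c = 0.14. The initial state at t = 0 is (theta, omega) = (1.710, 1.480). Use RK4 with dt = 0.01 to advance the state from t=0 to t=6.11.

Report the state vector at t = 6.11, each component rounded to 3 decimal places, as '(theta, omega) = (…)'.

(theta, omega) = (-1.237, 0.334)

t=0.000: state=(1.710, 1.480)
step 1 (dt=0.01): k1=(1.480, -4.144), k2=(1.459, -4.137), k3=(1.459, -4.137), k4=(1.439, -4.130); state += dt/6·(k1+2k2+2k3+k4)
t=0.010: state=(1.725, 1.439)
t=0.020: state=(1.739, 1.397)
t=0.030: state=(1.753, 1.356)
continuing one RK4 step at a time; state shown every 20 steps (Δt=0.2):
t=0.200: state=(1.925, 0.683)
t=0.400: state=(1.987, -0.059)
t=0.600: state=(1.903, -0.783)
t=0.800: state=(1.673, -1.524)
t=1.000: state=(1.294, -2.259)
t=1.200: state=(0.777, -2.867)
t=1.400: state=(0.169, -3.142)
t=1.600: state=(-0.447, -2.944)
t=1.800: state=(-0.982, -2.349)
t=2.000: state=(-1.374, -1.560)
t=2.200: state=(-1.604, -0.736)
t=2.400: state=(-1.670, 0.065)
t=2.600: state=(-1.579, 0.846)
t=2.800: state=(-1.334, 1.600)
t=3.000: state=(-0.944, 2.267)
t=3.200: state=(-0.442, 2.704)
t=3.400: state=(0.111, 2.756)
t=3.600: state=(0.632, 2.393)
t=3.800: state=(1.049, 1.741)
t=4.000: state=(1.321, 0.965)
t=4.200: state=(1.434, 0.167)
t=4.400: state=(1.389, -0.613)
t=4.600: state=(1.191, -1.351)
t=4.800: state=(0.855, -1.984)
t=5.000: state=(0.413, -2.393)
t=5.200: state=(-0.079, -2.456)
t=5.400: state=(-0.545, -2.145)
t=5.600: state=(-0.918, -1.559)
t=5.800: state=(-1.159, -0.837)
t=6.000: state=(-1.251, -0.078)
t=6.110: state=(-1.237, 0.334)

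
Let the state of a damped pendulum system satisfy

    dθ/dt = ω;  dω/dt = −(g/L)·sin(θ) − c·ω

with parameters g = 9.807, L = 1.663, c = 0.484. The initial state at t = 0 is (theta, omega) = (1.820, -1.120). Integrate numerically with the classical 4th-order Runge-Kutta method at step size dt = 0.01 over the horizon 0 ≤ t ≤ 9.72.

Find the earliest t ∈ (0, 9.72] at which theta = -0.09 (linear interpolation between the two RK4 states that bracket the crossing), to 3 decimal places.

t = 0.725

t=0.000: state=(1.820, -1.120)
step 1 (dt=0.01): k1=(-1.120, -5.173), k2=(-1.146, -5.168), k3=(-1.146, -5.169), k4=(-1.172, -5.164); state += dt/6·(k1+2k2+2k3+k4)
t=0.010: state=(1.809, -1.172)
t=0.020: state=(1.797, -1.223)
t=0.030: state=(1.784, -1.275)
continuing one RK4 step at a time; state shown every 50 steps (Δt=0.5):
t=0.500: state=(0.664, -3.266)
t=0.720: state=(-0.073, -3.279)
next step: t=0.730: state=(-0.105, -3.258) — theta has crossed -0.09
linear interpolation between t=0.720 (-0.07276) and t=0.730 (-0.10545) → t≈0.725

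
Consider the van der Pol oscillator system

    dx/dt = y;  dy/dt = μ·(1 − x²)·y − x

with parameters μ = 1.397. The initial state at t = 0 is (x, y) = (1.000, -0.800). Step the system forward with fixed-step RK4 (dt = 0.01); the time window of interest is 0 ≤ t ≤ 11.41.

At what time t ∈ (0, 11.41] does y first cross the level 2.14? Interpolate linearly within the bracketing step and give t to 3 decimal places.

t = 4.134

t=0.000: state=(1.000, -0.800)
step 1 (dt=0.01): k1=(-0.800, -1.000), k2=(-0.805, -1.005), k3=(-0.805, -1.005), k4=(-0.810, -1.010); state += dt/6·(k1+2k2+2k3+k4)
t=0.010: state=(0.992, -0.810)
t=0.020: state=(0.984, -0.820)
t=0.030: state=(0.976, -0.830)
continuing one RK4 step at a time; state shown every 50 steps (Δt=0.5):
t=0.500: state=(0.442, -1.530)
t=1.000: state=(-0.658, -2.868)
t=1.500: state=(-1.831, -1.120)
t=2.000: state=(-1.946, 0.264)
t=2.500: state=(-1.742, 0.506)
t=3.000: state=(-1.449, 0.673)
t=3.500: state=(-1.046, 0.982)
t=4.000: state=(-0.391, 1.767)
t=4.130: state=(-0.139, 2.127)
next step: t=4.140: state=(-0.118, 2.158) — y has crossed 2.14
linear interpolation between t=4.130 (2.12736) and t=4.140 (2.15808) → t≈4.134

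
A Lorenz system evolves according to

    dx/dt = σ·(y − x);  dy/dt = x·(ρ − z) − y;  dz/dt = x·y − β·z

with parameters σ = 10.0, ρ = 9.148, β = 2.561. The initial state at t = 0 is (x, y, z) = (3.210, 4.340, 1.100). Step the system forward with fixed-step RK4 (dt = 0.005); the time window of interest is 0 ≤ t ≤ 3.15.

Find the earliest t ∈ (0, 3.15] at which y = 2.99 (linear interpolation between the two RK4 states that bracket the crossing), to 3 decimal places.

t=0.000: state=(3.210, 4.340, 1.100)
step 1 (dt=0.005): k1=(11.300, 21.494, 11.114), k2=(11.555, 21.578, 11.340), k3=(11.551, 21.581, 11.342), k4=(11.802, 21.666, 11.572); state += dt/6·(k1+2k2+2k3+k4)
t=0.005: state=(3.268, 4.448, 1.157)
t=0.010: state=(3.328, 4.557, 1.216)
t=0.015: state=(3.391, 4.666, 1.277)
continuing one RK4 step at a time; state shown every 40 steps (Δt=0.2):
t=0.200: state=(6.722, 8.578, 6.151)
t=0.400: state=(7.166, 5.426, 12.827)
t=0.490: state=(5.265, 3.044, 12.261)
next step: t=0.495: state=(5.154, 2.948, 12.183) — y has crossed 2.99
linear interpolation between t=0.490 (3.04355) and t=0.495 (2.94850) → t≈0.493

t = 0.493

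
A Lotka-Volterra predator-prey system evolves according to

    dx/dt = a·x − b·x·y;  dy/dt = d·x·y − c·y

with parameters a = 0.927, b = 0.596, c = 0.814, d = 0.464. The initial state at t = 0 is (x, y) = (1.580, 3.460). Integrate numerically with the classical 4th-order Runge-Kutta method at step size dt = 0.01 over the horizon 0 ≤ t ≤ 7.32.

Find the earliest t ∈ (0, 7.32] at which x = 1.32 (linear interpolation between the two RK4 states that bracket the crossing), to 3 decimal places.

t = 0.161

t=0.000: state=(1.580, 3.460)
step 1 (dt=0.01): k1=(-1.794, -0.280), k2=(-1.782, -0.294), k3=(-1.782, -0.294), k4=(-1.771, -0.308); state += dt/6·(k1+2k2+2k3+k4)
t=0.010: state=(1.562, 3.457)
t=0.020: state=(1.545, 3.454)
t=0.030: state=(1.527, 3.450)
t=0.160: state=(1.322, 3.382)
next step: t=0.170: state=(1.308, 3.375) — x has crossed 1.32
linear interpolation between t=0.160 (1.32184) and t=0.170 (1.30755) → t≈0.161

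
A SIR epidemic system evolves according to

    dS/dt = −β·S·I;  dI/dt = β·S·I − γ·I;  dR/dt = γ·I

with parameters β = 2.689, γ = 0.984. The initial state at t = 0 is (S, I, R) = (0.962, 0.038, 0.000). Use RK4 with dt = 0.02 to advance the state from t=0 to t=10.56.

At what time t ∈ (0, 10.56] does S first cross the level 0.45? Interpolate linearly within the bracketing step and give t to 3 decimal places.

t=0.000: state=(0.962, 0.038, 0.000)
step 1 (dt=0.02): k1=(-0.098, 0.061, 0.037), k2=(-0.100, 0.062, 0.038), k3=(-0.100, 0.062, 0.038), k4=(-0.101, 0.063, 0.039); state += dt/6·(k1+2k2+2k3+k4)
t=0.020: state=(0.960, 0.039, 0.001)
t=0.040: state=(0.958, 0.041, 0.002)
t=0.060: state=(0.956, 0.042, 0.002)
continuing one RK4 step at a time; state shown every 25 steps (Δt=0.5):
t=0.500: state=(0.891, 0.081, 0.028)
t=1.000: state=(0.764, 0.152, 0.085)
t=1.500: state=(0.589, 0.231, 0.179)
t=1.880: state=(0.455, 0.271, 0.274)
next step: t=1.900: state=(0.448, 0.272, 0.279) — S has crossed 0.45
linear interpolation between t=1.880 (0.45488) and t=1.900 (0.44828) → t≈1.895

t = 1.895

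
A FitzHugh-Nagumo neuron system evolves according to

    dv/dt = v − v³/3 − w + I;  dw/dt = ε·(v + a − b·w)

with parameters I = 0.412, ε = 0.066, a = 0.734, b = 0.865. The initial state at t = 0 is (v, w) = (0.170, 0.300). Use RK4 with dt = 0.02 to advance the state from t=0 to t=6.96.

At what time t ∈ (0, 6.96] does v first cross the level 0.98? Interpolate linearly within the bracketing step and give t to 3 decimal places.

t = 1.597

t=0.000: state=(0.170, 0.300)
step 1 (dt=0.02): k1=(0.280, 0.043), k2=(0.283, 0.043), k3=(0.283, 0.043), k4=(0.285, 0.043); state += dt/6·(k1+2k2+2k3+k4)
t=0.020: state=(0.176, 0.301)
t=0.040: state=(0.181, 0.302)
t=0.060: state=(0.187, 0.303)
continuing one RK4 step at a time; state shown every 25 steps (Δt=0.5):
t=0.500: state=(0.343, 0.324)
t=1.000: state=(0.593, 0.353)
t=1.500: state=(0.914, 0.392)
t=1.580: state=(0.968, 0.399)
next step: t=1.600: state=(0.982, 0.401) — v has crossed 0.98
linear interpolation between t=1.580 (0.96833) and t=1.600 (0.98190) → t≈1.597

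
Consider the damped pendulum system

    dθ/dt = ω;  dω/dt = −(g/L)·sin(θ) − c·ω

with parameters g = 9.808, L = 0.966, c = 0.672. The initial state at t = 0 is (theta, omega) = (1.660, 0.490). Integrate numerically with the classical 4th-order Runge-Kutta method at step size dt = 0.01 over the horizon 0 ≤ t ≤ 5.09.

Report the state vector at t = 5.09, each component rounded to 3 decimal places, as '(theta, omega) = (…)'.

(theta, omega) = (-0.228, -0.481)

t=0.000: state=(1.660, 0.490)
step 1 (dt=0.01): k1=(0.490, -10.442), k2=(0.438, -10.405), k3=(0.438, -10.405), k4=(0.386, -10.368); state += dt/6·(k1+2k2+2k3+k4)
t=0.010: state=(1.664, 0.386)
t=0.020: state=(1.668, 0.283)
t=0.030: state=(1.670, 0.180)
continuing one RK4 step at a time; state shown every 20 steps (Δt=0.2):
t=0.200: state=(1.558, -1.466)
t=0.400: state=(1.093, -3.118)
t=0.600: state=(0.364, -3.971)
t=0.800: state=(-0.398, -3.405)
t=1.000: state=(-0.926, -1.773)
t=1.200: state=(-1.093, 0.089)
t=1.400: state=(-0.908, 1.700)
t=1.600: state=(-0.455, 2.689)
t=1.800: state=(0.100, 2.670)
t=2.000: state=(0.548, 1.696)
t=2.200: state=(0.750, 0.298)
t=2.400: state=(0.674, -1.011)
t=2.600: state=(0.377, -1.850)
t=2.800: state=(-0.016, -1.951)
t=3.000: state=(-0.354, -1.330)
t=3.200: state=(-0.523, -0.325)
t=3.400: state=(-0.486, 0.661)
t=3.600: state=(-0.282, 1.303)
t=3.800: state=(-0.001, 1.403)
t=4.000: state=(0.244, 0.979)
t=4.200: state=(0.370, 0.257)
t=4.400: state=(0.347, -0.463)
t=4.600: state=(0.202, -0.931)
t=4.800: state=(0.001, -1.005)
t=5.000: state=(-0.174, -0.701)
t=5.090: state=(-0.228, -0.481)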